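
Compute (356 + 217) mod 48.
45

(356 + 217) = 573
573 mod 48 = 45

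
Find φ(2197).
2028

Prime factorization: 2197 = 13^3
Using the formula φ(n) = n × Π(1 - 1/p) for each prime factor p:
φ(2197) = 2197 × (1 - 1/13)
φ(2197) = 2028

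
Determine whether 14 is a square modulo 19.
By Euler's criterion: 14^{9} ≡ 18 (mod 19). Since this equals -1 (≡ 18), 14 is not a QR.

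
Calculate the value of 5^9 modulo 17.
9 = 8 + 1 (binary 1001). Repeated squaring mod 17: 5^1 ≡ 5; 5^2 ≡ 5² = 25 ≡ 8; 5^4 ≡ 8² = 64 ≡ 13; 5^8 ≡ 13² = 169 ≡ 16. Multiply: 5^9 = 5^8 × 5^1 ≡ 16 × 5 (mod 17): 16 × 5 = 80 ≡ 12. So 5^9 ≡ 12 (mod 17).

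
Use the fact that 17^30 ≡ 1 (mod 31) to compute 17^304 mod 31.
By Fermat: 17^{30} ≡ 1 (mod 31). 304 ≡ 4 (mod 30). So 17^{304} ≡ 17^{4} ≡ 7 (mod 31)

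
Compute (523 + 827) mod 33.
30

(523 + 827) = 1350
1350 mod 33 = 30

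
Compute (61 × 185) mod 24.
5

(61 × 185) = 11285
11285 mod 24 = 5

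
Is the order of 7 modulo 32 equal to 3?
No, the actual order is 4, not 3.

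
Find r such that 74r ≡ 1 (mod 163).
74^(-1) ≡ 152 (mod 163). Verification: 74 × 152 = 11248 ≡ 1 (mod 163)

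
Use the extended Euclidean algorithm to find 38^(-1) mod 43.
Extended GCD: 38(17) + 43(-15) = 1. So 38^(-1) ≡ 17 ≡ 17 (mod 43). Verify: 38 × 17 = 646 ≡ 1 (mod 43)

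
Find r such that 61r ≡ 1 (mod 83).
61^(-1) ≡ 49 (mod 83). Verification: 61 × 49 = 2989 ≡ 1 (mod 83)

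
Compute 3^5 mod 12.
5 = 4 + 1 (binary 101). Repeated squaring mod 12: 3^1 ≡ 3; 3^2 ≡ 3² = 9 ≡ 9; 3^4 ≡ 9² = 81 ≡ 9. Multiply: 3^5 = 3^4 × 3^1 ≡ 9 × 3 (mod 12): 9 × 3 = 27 ≡ 3. So 3^5 ≡ 3 (mod 12).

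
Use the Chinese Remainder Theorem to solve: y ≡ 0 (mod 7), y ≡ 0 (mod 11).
M = 7 × 11 = 77. M₁ = 11, y₁ ≡ 2 (mod 7). M₂ = 7, y₂ ≡ 8 (mod 11). y = 0×11×2 + 0×7×8 ≡ 0 (mod 77)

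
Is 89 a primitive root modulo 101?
Yes

To verify, check if 89^(100/q) ≢ 1 (mod 101) for each prime divisor q of 100
Divisors of 100 = 100: [1, 2, 4, 5, 10, 20, 25, 50, 100]
  89^(100/2) = 89^50 ≡ 100 (mod 101)
  89^(100/5) = 89^20 ≡ 95 (mod 101)
Conclusion: 89 is a primitive root modulo 101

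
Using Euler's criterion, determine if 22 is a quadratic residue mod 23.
By Euler's criterion: 22^{11} ≡ 22 (mod 23). Since this equals -1 (≡ 22), 22 is not a QR.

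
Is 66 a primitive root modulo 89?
Yes

To verify, check if 66^(88/q) ≢ 1 (mod 89) for each prime divisor q of 88
Divisors of 88 = 88: [1, 2, 4, 8, 11, 22, 44, 88]
  66^(88/2) = 66^44 ≡ 88 (mod 89)
  66^(88/11) = 66^8 ≡ 2 (mod 89)
Conclusion: 66 is a primitive root modulo 89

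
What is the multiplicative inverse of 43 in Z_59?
11

Using Extended Euclidean Algorithm:
gcd(43, 59) = 1
Bezout coefficients: 43 × 11 + 59 × -8 = 1
So 43 × 11 ≡ 1 (mod 59)
The inverse is 11 mod 59 = 11
Verification: 43 × 11 = 473 = 8 × 59 + 1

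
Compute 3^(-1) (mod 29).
3^(-1) ≡ 10 (mod 29). Verification: 3 × 10 = 30 ≡ 1 (mod 29)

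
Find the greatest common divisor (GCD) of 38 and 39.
1

Using the Euclidean algorithm:
38 = 0 × 39 + 38
39 = 1 × 38 + 1
38 = 38 × 1 + 0

GCD(38, 39) = 1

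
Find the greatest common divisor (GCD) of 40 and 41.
1

Using the Euclidean algorithm:
40 = 0 × 41 + 40
41 = 1 × 40 + 1
40 = 40 × 1 + 0

GCD(40, 41) = 1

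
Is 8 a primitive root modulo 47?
No

To verify, check if 8^(46/q) ≢ 1 (mod 47) for each prime divisor q of 46
Divisors of 46 = 46: [1, 2, 23, 46]
  8^(46/2) = 8^23 ≡ 1 (mod 47)
  8^(46/23) = 8^2 ≡ 17 (mod 47)
Conclusion: 8 is not a primitive root modulo 47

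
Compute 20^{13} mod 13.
7

Using successive squaring:
Binary expansion of 13: 1101
Powers of 20 mod 13 (each is the square of the previous):
  20^1 ≡ 7 (mod 13)
  20^2 ≡ 7² = 49 ≡ 10 (mod 13)
  20^4 ≡ 10² = 100 ≡ 9 (mod 13)
  20^8 ≡ 9² = 81 ≡ 3 (mod 13)
13 = 8 + 4 + 1, so 20^13 = 20^8 × 20^4 × 20^1 ≡ 3 × 9 × 7 (mod 13)
Multiplying step by step:
  3 × 9 = 27 ≡ 1 (mod 13)
  1 × 7 = 7 ≡ 7 (mod 13)
Result: 20^13 ≡ 7 (mod 13)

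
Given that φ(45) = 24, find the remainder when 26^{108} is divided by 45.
By Euler: 26^{24} ≡ 1 (mod 45) since gcd(26, 45) = 1. 108 = 4×24 + 12. So 26^{108} ≡ 26^{12} ≡ 1 (mod 45)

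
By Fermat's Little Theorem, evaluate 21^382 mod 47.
By Fermat: 21^{46} ≡ 1 (mod 47). 382 = 8×46 + 14. So 21^{382} ≡ 21^{14} ≡ 6 (mod 47)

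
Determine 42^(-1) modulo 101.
42^(-1) ≡ 89 (mod 101). Verification: 42 × 89 = 3738 ≡ 1 (mod 101)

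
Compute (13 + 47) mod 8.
4

(13 + 47) = 60
60 mod 8 = 4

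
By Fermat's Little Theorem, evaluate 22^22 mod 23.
By Fermat's Little Theorem, 22^{22} ≡ 1 (mod 23) since 23 is prime and gcd(22, 23) = 1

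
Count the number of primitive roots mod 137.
Number of primitive roots mod 137 = φ(136) = 64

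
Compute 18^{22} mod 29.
13

Using successive squaring:
Binary expansion of 22: 10110
Powers of 18 mod 29 (each is the square of the previous):
  18^1 ≡ 18 (mod 29)
  18^2 ≡ 18² = 324 ≡ 5 (mod 29)
  18^4 ≡ 5² = 25 ≡ 25 (mod 29)
  18^8 ≡ 25² = 625 ≡ 16 (mod 29)
  18^16 ≡ 16² = 256 ≡ 24 (mod 29)
22 = 16 + 4 + 2, so 18^22 = 18^16 × 18^4 × 18^2 ≡ 24 × 25 × 5 (mod 29)
Multiplying step by step:
  24 × 25 = 600 ≡ 20 (mod 29)
  20 × 5 = 100 ≡ 13 (mod 29)
Result: 18^22 ≡ 13 (mod 29)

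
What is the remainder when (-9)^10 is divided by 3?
(-9) ≡ 0 (mod 3). 10 = 8 + 2 (binary 1010). Repeated squaring mod 3: 0^1 ≡ 0; 0^2 ≡ 0² = 0 ≡ 0; 0^4 ≡ 0² = 0 ≡ 0; 0^8 ≡ 0² = 0 ≡ 0. Multiply: (-9)^10 ≡ 0^8 × 0^2 ≡ 0 × 0 (mod 3): 0 × 0 = 0 ≡ 0. So (-9)^10 ≡ 0 (mod 3).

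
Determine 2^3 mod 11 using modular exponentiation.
3 = 2 + 1 (binary 11). Repeated squaring mod 11: 2^1 ≡ 2; 2^2 ≡ 2² = 4 ≡ 4. Multiply: 2^3 = 2^2 × 2^1 ≡ 4 × 2 (mod 11): 4 × 2 = 8 ≡ 8. So 2^3 ≡ 8 (mod 11).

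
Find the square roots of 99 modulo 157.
The square roots of 99 mod 157 are 16 and 141. Verify: 16² = 256 ≡ 99 (mod 157)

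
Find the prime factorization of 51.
3 × 17

Divide by primes starting from smallest:
51 ÷ 3 = 17
17 ÷ 17 = 1

51 = 3 × 17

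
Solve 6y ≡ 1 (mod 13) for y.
11

Using Extended Euclidean Algorithm:
gcd(6, 13) = 1
Bezout coefficients: 6 × -2 + 13 × 1 = 1
So 6 × -2 ≡ 1 (mod 13)
The inverse is -2 mod 13 = 11
Verification: 6 × 11 = 66 = 5 × 13 + 1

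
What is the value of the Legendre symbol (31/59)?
(31/59) = 31^{29} mod 59 = -1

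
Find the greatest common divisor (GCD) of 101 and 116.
1

Using the Euclidean algorithm:
101 = 0 × 116 + 101
116 = 1 × 101 + 15
101 = 6 × 15 + 11
15 = 1 × 11 + 4
11 = 2 × 4 + 3
4 = 1 × 3 + 1
3 = 3 × 1 + 0

GCD(101, 116) = 1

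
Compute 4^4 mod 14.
4 = 4 (binary 100). Repeated squaring mod 14: 4^1 ≡ 4; 4^2 ≡ 4² = 16 ≡ 2; 4^4 ≡ 2² = 4 ≡ 4. So 4^4 ≡ 4 (mod 14).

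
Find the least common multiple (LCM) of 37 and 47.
1739

First find GCD(37, 47) using the Euclidean algorithm:
37 = 0 × 47 + 37
47 = 1 × 37 + 10
37 = 3 × 10 + 7
10 = 1 × 7 + 3
7 = 2 × 3 + 1
3 = 3 × 1 + 0
GCD(37, 47) = 1

LCM formula: LCM(a, b) = (a × b) / GCD(a, b)
LCM(37, 47) = (37 × 47) / 1
LCM(37, 47) = 1739 / 1
LCM(37, 47) = 1739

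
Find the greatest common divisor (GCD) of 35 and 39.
1

Using the Euclidean algorithm:
35 = 0 × 39 + 35
39 = 1 × 35 + 4
35 = 8 × 4 + 3
4 = 1 × 3 + 1
3 = 3 × 1 + 0

GCD(35, 39) = 1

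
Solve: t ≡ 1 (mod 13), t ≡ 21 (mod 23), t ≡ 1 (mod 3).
M = 13 × 23 × 3 = 897. M₁ = 69, y₁ ≡ 10 (mod 13). M₂ = 39, y₂ ≡ 13 (mod 23). M₃ = 299, y₃ ≡ 2 (mod 3). t = 1×69×10 + 21×39×13 + 1×299×2 ≡ 274 (mod 897)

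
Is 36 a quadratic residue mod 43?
By Euler's criterion: 36^{21} ≡ 1 (mod 43). Since this equals 1, 36 is a QR.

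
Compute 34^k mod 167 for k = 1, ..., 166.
g^1, g^2, ..., g^{166} mod 167: {34, 154, 59, 2, 68, 141, 118, 4, 136, 115, 69, 8, 105, 63, 138, 16, 43, 126, 109, 32, 86, 85, 51, 64, 5, 3, 102, 128, 10, 6, 37, 89, 20, 12, 74, 11, 40, 24, 148, 22, 80, 48, 129, 44, 160, 96, 91, 88, 153, 25, 15, 9, 139, 50, 30, 18, 111, 100, 60, 36, 55, 33, 120, 72, 110, 66, 73, 144, 53, 132, 146, 121, 106, 97, 125, 75, 45, 27, 83, 150, 90, 54, 166, 133, 13, 108, 165, 99, 26, 49, 163, 31, 52, 98, 159, 62, 104, 29, 151, 124, 41, 58, 135, 81, 82, 116, 103, 162, 164, 65, 39, 157, 161, 130, 78, 147, 155, 93, 156, 127, 143, 19, 145, 87, 119, 38, 123, 7, 71, 76, 79, 14, 142, 152, 158, 28, 117, 137, 149, 56, 67, 107, 131, 112, 134, 47, 95, 57, 101, 94, 23, 114, 35, 21, 46, 61, 70, 42, 92, 122, 140, 84, 17, 77, 113, 1}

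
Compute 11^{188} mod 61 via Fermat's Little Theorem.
1

By Fermat's Little Theorem, a^(p-1) ≡ 1 (mod p) for prime p and gcd(a, p) = 1
Here p = 61, so 11^60 ≡ 1 (mod 61)
We can reduce the exponent: 188 mod 60 = 8
So 11^188 ≡ 11^8 (mod 61)
Computing: 11^8 mod 61 = 1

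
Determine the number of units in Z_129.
84

Prime factorization: 129 = 3 × 43
Using the formula φ(n) = n × Π(1 - 1/p) for each prime factor p:
φ(129) = 129 × (1 - 1/3) × (1 - 1/43)
φ(129) = 84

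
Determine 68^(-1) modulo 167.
68^(-1) ≡ 140 (mod 167). Verification: 68 × 140 = 9520 ≡ 1 (mod 167)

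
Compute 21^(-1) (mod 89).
17

Using Extended Euclidean Algorithm:
gcd(21, 89) = 1
Bezout coefficients: 21 × 17 + 89 × -4 = 1
So 21 × 17 ≡ 1 (mod 89)
The inverse is 17 mod 89 = 17
Verification: 21 × 17 = 357 = 4 × 89 + 1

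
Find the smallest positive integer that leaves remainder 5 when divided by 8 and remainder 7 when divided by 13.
M = 8 × 13 = 104. M₁ = 13, y₁ ≡ 5 (mod 8). M₂ = 8, y₂ ≡ 5 (mod 13). m = 5×13×5 + 7×8×5 ≡ 85 (mod 104). The smallest positive such number is 85.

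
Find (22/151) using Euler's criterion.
(22/151) = 22^{75} mod 151 = 1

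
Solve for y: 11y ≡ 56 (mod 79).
41

Since gcd(11, 79) = 1 divides 56, a solution exists.
Multiply both sides by the inverse of 11 mod 79:
  11^(-1) mod 79 = 36
  x ≡ 36 × 56 ≡ 2016 ≡ 41 (mod 79)
Verification: 11 × 41 = 451 = 5 × 79 + 56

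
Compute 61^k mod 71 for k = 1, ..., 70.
g^1, g^2, ..., g^{70} mod 71: {61, 29, 65, 60, 39, 36, 66, 50, 68, 30, 55, 18, 33, 25, 34, 15, 63, 9, 52, 48, 17, 43, 67, 40, 26, 24, 44, 57, 69, 20, 13, 12, 22, 64, 70, 10, 42, 6, 11, 32, 35, 5, 21, 3, 41, 16, 53, 38, 46, 37, 56, 8, 62, 19, 23, 54, 28, 4, 31, 45, 47, 27, 14, 2, 51, 58, 59, 49, 7, 1}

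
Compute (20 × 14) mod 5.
0

(20 × 14) = 280
280 mod 5 = 0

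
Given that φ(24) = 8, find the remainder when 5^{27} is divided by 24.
By Euler: 5^{8} ≡ 1 (mod 24) since gcd(5, 24) = 1. 27 = 3×8 + 3. So 5^{27} ≡ 5^{3} ≡ 5 (mod 24)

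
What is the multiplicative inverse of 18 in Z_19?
18^(-1) ≡ 18 (mod 19). Verification: 18 × 18 = 324 ≡ 1 (mod 19)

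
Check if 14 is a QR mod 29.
By Euler's criterion: 14^{14} ≡ 28 (mod 29). Since this equals -1 (≡ 28), 14 is not a QR.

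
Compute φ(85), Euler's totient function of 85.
64

Prime factorization: 85 = 5 × 17
Using the formula φ(n) = n × Π(1 - 1/p) for each prime factor p:
φ(85) = 85 × (1 - 1/5) × (1 - 1/17)
φ(85) = 64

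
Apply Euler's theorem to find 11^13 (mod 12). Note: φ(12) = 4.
By Euler: 11^{4} ≡ 1 (mod 12) since gcd(11, 12) = 1. 13 = 3×4 + 1. So 11^{13} ≡ 11^{1} ≡ 11 (mod 12)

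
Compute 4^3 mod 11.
3 = 2 + 1 (binary 11). Repeated squaring mod 11: 4^1 ≡ 4; 4^2 ≡ 4² = 16 ≡ 5. Multiply: 4^3 = 4^2 × 4^1 ≡ 5 × 4 (mod 11): 5 × 4 = 20 ≡ 9. So 4^3 ≡ 9 (mod 11).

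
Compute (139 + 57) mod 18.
16

(139 + 57) = 196
196 mod 18 = 16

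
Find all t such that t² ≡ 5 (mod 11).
The square roots of 5 mod 11 are 4 and 7. Verify: 4² = 16 ≡ 5 (mod 11)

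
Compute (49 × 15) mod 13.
7

(49 × 15) = 735
735 mod 13 = 7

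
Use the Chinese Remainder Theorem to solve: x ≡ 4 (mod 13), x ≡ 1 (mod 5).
56

Using the Chinese Remainder Theorem:
M = product of moduli = 65
For equation 1: M_1 = 5, 5 ≡ 5 (mod 13), inverse of 5 mod 13 is 8 (check: 5 × 8 = 40 ≡ 1 (mod 13))
For equation 2: M_2 = 13, 13 ≡ 3 (mod 5), inverse of 13 mod 5 is 2 (check: 3 × 2 = 6 ≡ 1 (mod 5))
Combine: x ≡ Σ r_i×M_i×(M_i⁻¹ mod m_i) = 4×5×8 + 1×13×2 = 160 + 26 = 186
186 mod 65 = 56
x ≡ 56 (mod 65)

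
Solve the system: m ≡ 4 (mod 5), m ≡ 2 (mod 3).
M = 5 × 3 = 15. M₁ = 3, y₁ ≡ 2 (mod 5). M₂ = 5, y₂ ≡ 2 (mod 3). m = 4×3×2 + 2×5×2 ≡ 14 (mod 15)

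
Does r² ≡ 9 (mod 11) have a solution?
By Euler's criterion: 9^{5} ≡ 1 (mod 11). Since this equals 1, 9 is a QR.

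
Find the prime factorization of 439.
439

Divide by primes starting from smallest:
439 ÷ 439 = 1

439 = 439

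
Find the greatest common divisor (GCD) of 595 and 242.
1

Using the Euclidean algorithm:
595 = 2 × 242 + 111
242 = 2 × 111 + 20
111 = 5 × 20 + 11
20 = 1 × 11 + 9
11 = 1 × 9 + 2
9 = 4 × 2 + 1
2 = 2 × 1 + 0

GCD(595, 242) = 1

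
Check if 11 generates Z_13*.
p - 1 = 12 has prime divisors 2, 3. Check 11^(12/q) mod 13 for each: 11^(12/2) = 11^6 ≡ 12, 11^(12/3) = 11^4 ≡ 3 (mod 13). None of these is 1, so 11 has order 12 = φ(13), so it is a primitive root mod 13.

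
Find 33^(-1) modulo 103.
25

Using Extended Euclidean Algorithm:
gcd(33, 103) = 1
Bezout coefficients: 33 × 25 + 103 × -8 = 1
So 33 × 25 ≡ 1 (mod 103)
The inverse is 25 mod 103 = 25
Verification: 33 × 25 = 825 = 8 × 103 + 1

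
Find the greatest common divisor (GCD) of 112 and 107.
1

Using the Euclidean algorithm:
112 = 1 × 107 + 5
107 = 21 × 5 + 2
5 = 2 × 2 + 1
2 = 2 × 1 + 0

GCD(112, 107) = 1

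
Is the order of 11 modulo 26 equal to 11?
No, the actual order is 12, not 11.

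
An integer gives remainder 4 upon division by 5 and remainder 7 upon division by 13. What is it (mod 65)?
M = 5 × 13 = 65. M₁ = 13, y₁ ≡ 2 (mod 5). M₂ = 5, y₂ ≡ 8 (mod 13). y = 4×13×2 + 7×5×8 ≡ 59 (mod 65). The smallest positive such number is 59.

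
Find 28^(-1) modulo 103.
92

Using Extended Euclidean Algorithm:
gcd(28, 103) = 1
Bezout coefficients: 28 × -11 + 103 × 3 = 1
So 28 × -11 ≡ 1 (mod 103)
The inverse is -11 mod 103 = 92
Verification: 28 × 92 = 2576 = 25 × 103 + 1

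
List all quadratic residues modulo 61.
QRs mod 61: {1, 3, 4, 5, 9, 12, 13, 14, 15, 16, 19, 20, 22, 25, 27, 34, 36, 39, 41, 42, 45, 46, 47, 48, 49, 52, 56, 57, 58, 60}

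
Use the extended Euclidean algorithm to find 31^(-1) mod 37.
Extended GCD: 31(6) + 37(-5) = 1. So 31^(-1) ≡ 6 ≡ 6 (mod 37). Verify: 31 × 6 = 186 ≡ 1 (mod 37)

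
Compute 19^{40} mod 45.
1

Using successive squaring:
Binary expansion of 40: 101000
Powers of 19 mod 45 (each is the square of the previous):
  19^1 ≡ 19 (mod 45)
  19^2 ≡ 19² = 361 ≡ 1 (mod 45)
  19^4 ≡ 1² = 1 ≡ 1 (mod 45)
  19^8 ≡ 1² = 1 ≡ 1 (mod 45)
  19^16 ≡ 1² = 1 ≡ 1 (mod 45)
  19^32 ≡ 1² = 1 ≡ 1 (mod 45)
40 = 32 + 8, so 19^40 = 19^32 × 19^8 ≡ 1 × 1 (mod 45)
Multiplying step by step:
  1 × 1 = 1 ≡ 1 (mod 45)
Result: 19^40 ≡ 1 (mod 45)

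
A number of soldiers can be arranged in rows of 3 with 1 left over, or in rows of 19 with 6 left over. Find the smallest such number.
M = 3 × 19 = 57. M₁ = 19, y₁ ≡ 1 (mod 3). M₂ = 3, y₂ ≡ 13 (mod 19). k = 1×19×1 + 6×3×13 ≡ 25 (mod 57). The smallest positive such number is 25.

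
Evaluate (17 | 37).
(17/37) = 17^{18} mod 37 = -1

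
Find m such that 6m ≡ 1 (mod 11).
6^(-1) ≡ 2 (mod 11). Verification: 6 × 2 = 12 ≡ 1 (mod 11)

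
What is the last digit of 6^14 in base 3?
Using repeated squaring. 6 ≡ 0 (mod 3). 14 = 8 + 4 + 2 (binary 1110). Repeated squaring mod 3: 0^1 ≡ 0; 0^2 ≡ 0² = 0 ≡ 0; 0^4 ≡ 0² = 0 ≡ 0; 0^8 ≡ 0² = 0 ≡ 0. Multiply: 6^14 ≡ 0^8 × 0^4 × 0^2 ≡ 0 × 0 × 0 (mod 3): 0 × 0 = 0 ≡ 0; 0 × 0 = 0 ≡ 0. So 6^14 ≡ 0 (mod 3).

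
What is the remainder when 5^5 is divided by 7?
5 = 4 + 1 (binary 101). Repeated squaring mod 7: 5^1 ≡ 5; 5^2 ≡ 5² = 25 ≡ 4; 5^4 ≡ 4² = 16 ≡ 2. Multiply: 5^5 = 5^4 × 5^1 ≡ 2 × 5 (mod 7): 2 × 5 = 10 ≡ 3. So 5^5 ≡ 3 (mod 7).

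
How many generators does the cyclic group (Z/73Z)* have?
24

The number of primitive roots modulo p is φ(p-1) = φ(72)
φ(72) = 24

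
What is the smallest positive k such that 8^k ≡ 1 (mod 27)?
Powers of 8 mod 27: 8^1≡8, 8^2≡10, 8^3≡26, 8^4≡19, 8^5≡17, 8^6≡1. Order = 6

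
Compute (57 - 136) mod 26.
25

(57 - 136) = -79
-79 mod 26 = 25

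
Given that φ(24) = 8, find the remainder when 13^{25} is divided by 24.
By Euler: 13^{8} ≡ 1 (mod 24) since gcd(13, 24) = 1. 25 = 3×8 + 1. So 13^{25} ≡ 13^{1} ≡ 13 (mod 24)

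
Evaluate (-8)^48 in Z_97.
Using repeated squaring. (-8) ≡ 89 (mod 97). 48 = 32 + 16 (binary 110000). Repeated squaring mod 97: 89^1 ≡ 89; 89^2 ≡ 89² = 7921 ≡ 64; 89^4 ≡ 64² = 4096 ≡ 22; 89^8 ≡ 22² = 484 ≡ 96; 89^16 ≡ 96² = 9216 ≡ 1; 89^32 ≡ 1² = 1 ≡ 1. Multiply: (-8)^48 ≡ 89^32 × 89^16 ≡ 1 × 1 (mod 97): 1 × 1 = 1 ≡ 1. So (-8)^48 ≡ 1 (mod 97).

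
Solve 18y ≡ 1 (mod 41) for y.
18^(-1) ≡ 16 (mod 41). Verification: 18 × 16 = 288 ≡ 1 (mod 41)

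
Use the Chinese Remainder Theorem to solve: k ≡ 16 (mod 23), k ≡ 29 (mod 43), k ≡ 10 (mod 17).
3512

Using the Chinese Remainder Theorem:
M = product of moduli = 16813
For equation 1: M_1 = 731, 731 ≡ 18 (mod 23), inverse of 731 mod 23 is 9 (check: 18 × 9 = 162 ≡ 1 (mod 23))
For equation 2: M_2 = 391, 391 ≡ 4 (mod 43), inverse of 391 mod 43 is 11 (check: 4 × 11 = 44 ≡ 1 (mod 43))
For equation 3: M_3 = 989, 989 ≡ 3 (mod 17), inverse of 989 mod 17 is 6 (check: 3 × 6 = 18 ≡ 1 (mod 17))
Combine: k ≡ Σ r_i×M_i×(M_i⁻¹ mod m_i) = 16×731×9 + 29×391×11 + 10×989×6 = 105264 + 124729 + 59340 = 289333
289333 mod 16813 = 3512
k ≡ 3512 (mod 16813)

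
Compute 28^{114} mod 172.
16

Using successive squaring:
Binary expansion of 114: 1110010
Powers of 28 mod 172 (each is the square of the previous):
  28^1 ≡ 28 (mod 172)
  28^2 ≡ 28² = 784 ≡ 96 (mod 172)
  28^4 ≡ 96² = 9216 ≡ 100 (mod 172)
  28^8 ≡ 100² = 10000 ≡ 24 (mod 172)
  28^16 ≡ 24² = 576 ≡ 60 (mod 172)
  28^32 ≡ 60² = 3600 ≡ 160 (mod 172)
  28^64 ≡ 160² = 25600 ≡ 144 (mod 172)
114 = 64 + 32 + 16 + 2, so 28^114 = 28^64 × 28^32 × 28^16 × 28^2 ≡ 144 × 160 × 60 × 96 (mod 172)
Multiplying step by step:
  144 × 160 = 23040 ≡ 164 (mod 172)
  164 × 60 = 9840 ≡ 36 (mod 172)
  36 × 96 = 3456 ≡ 16 (mod 172)
Result: 28^114 ≡ 16 (mod 172)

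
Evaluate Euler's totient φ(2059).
1960

Prime factorization: 2059 = 29 × 71
Using the formula φ(n) = n × Π(1 - 1/p) for each prime factor p:
φ(2059) = 2059 × (1 - 1/29) × (1 - 1/71)
φ(2059) = 1960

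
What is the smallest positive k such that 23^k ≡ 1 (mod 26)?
Powers of 23 mod 26: 23^1≡23, 23^2≡9, 23^3≡25, 23^4≡3, 23^5≡17, 23^6≡1. Order = 6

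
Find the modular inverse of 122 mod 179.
122^(-1) ≡ 157 (mod 179). Verification: 122 × 157 = 19154 ≡ 1 (mod 179)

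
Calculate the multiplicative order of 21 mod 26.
Powers of 21 mod 26: 21^1≡21, 21^2≡25, 21^3≡5, 21^4≡1. Order = 4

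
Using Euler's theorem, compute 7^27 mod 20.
By Euler: 7^{8} ≡ 1 (mod 20) since gcd(7, 20) = 1. 27 = 3×8 + 3. So 7^{27} ≡ 7^{3} ≡ 3 (mod 20)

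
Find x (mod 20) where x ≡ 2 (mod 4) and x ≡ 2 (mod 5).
M = 4 × 5 = 20. M₁ = 5, y₁ ≡ 1 (mod 4). M₂ = 4, y₂ ≡ 4 (mod 5). x = 2×5×1 + 2×4×4 ≡ 2 (mod 20)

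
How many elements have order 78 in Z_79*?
Number of primitive roots mod 79 = φ(78) = 24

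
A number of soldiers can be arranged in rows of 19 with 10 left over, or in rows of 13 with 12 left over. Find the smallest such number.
M = 19 × 13 = 247. M₁ = 13, y₁ ≡ 3 (mod 19). M₂ = 19, y₂ ≡ 11 (mod 13). x = 10×13×3 + 12×19×11 ≡ 181 (mod 247). The smallest positive such number is 181.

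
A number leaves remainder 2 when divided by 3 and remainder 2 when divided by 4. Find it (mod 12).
M = 3 × 4 = 12. M₁ = 4, y₁ ≡ 1 (mod 3). M₂ = 3, y₂ ≡ 3 (mod 4). y = 2×4×1 + 2×3×3 ≡ 2 (mod 12)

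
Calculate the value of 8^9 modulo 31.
9 = 8 + 1 (binary 1001). Repeated squaring mod 31: 8^1 ≡ 8; 8^2 ≡ 8² = 64 ≡ 2; 8^4 ≡ 2² = 4 ≡ 4; 8^8 ≡ 4² = 16 ≡ 16. Multiply: 8^9 = 8^8 × 8^1 ≡ 16 × 8 (mod 31): 16 × 8 = 128 ≡ 4. So 8^9 ≡ 4 (mod 31).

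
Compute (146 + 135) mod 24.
17

(146 + 135) = 281
281 mod 24 = 17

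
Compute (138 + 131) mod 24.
5

(138 + 131) = 269
269 mod 24 = 5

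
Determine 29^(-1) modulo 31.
29^(-1) ≡ 15 (mod 31). Verification: 29 × 15 = 435 ≡ 1 (mod 31)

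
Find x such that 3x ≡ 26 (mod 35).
32

Since gcd(3, 35) = 1 divides 26, a solution exists.
Multiply both sides by the inverse of 3 mod 35:
  3^(-1) mod 35 = 12
  x ≡ 12 × 26 ≡ 312 ≡ 32 (mod 35)
Verification: 3 × 32 = 96 = 2 × 35 + 26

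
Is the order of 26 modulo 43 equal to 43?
No, the actual order is 42, not 43.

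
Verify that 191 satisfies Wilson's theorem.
(190)! mod 191 = 190. Since this equals -1 (mod 191), Wilson confirms 191 is prime.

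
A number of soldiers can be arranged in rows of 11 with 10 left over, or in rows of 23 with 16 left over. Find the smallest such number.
M = 11 × 23 = 253. M₁ = 23, y₁ ≡ 1 (mod 11). M₂ = 11, y₂ ≡ 21 (mod 23). r = 10×23×1 + 16×11×21 ≡ 131 (mod 253). The smallest positive such number is 131.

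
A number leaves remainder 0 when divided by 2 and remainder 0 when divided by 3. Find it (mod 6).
M = 2 × 3 = 6. M₁ = 3, y₁ ≡ 1 (mod 2). M₂ = 2, y₂ ≡ 2 (mod 3). n = 0×3×1 + 0×2×2 ≡ 0 (mod 6)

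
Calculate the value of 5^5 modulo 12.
5 = 4 + 1 (binary 101). Repeated squaring mod 12: 5^1 ≡ 5; 5^2 ≡ 5² = 25 ≡ 1; 5^4 ≡ 1² = 1 ≡ 1. Multiply: 5^5 = 5^4 × 5^1 ≡ 1 × 5 (mod 12): 1 × 5 = 5 ≡ 5. So 5^5 ≡ 5 (mod 12).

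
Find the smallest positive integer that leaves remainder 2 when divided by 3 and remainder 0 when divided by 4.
M = 3 × 4 = 12. M₁ = 4, y₁ ≡ 1 (mod 3). M₂ = 3, y₂ ≡ 3 (mod 4). n = 2×4×1 + 0×3×3 ≡ 8 (mod 12). The smallest positive such number is 8.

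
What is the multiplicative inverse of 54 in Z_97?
9

Using Extended Euclidean Algorithm:
gcd(54, 97) = 1
Bezout coefficients: 54 × 9 + 97 × -5 = 1
So 54 × 9 ≡ 1 (mod 97)
The inverse is 9 mod 97 = 9
Verification: 54 × 9 = 486 = 5 × 97 + 1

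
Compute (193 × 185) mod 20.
5

(193 × 185) = 35705
35705 mod 20 = 5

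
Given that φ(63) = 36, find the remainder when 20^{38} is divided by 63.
By Euler: 20^{36} ≡ 1 (mod 63) since gcd(20, 63) = 1. 38 = 1×36 + 2. So 20^{38} ≡ 20^{2} ≡ 22 (mod 63)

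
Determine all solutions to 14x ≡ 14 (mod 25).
1

Since gcd(14, 25) = 1 divides 14, a solution exists.
Multiply both sides by the inverse of 14 mod 25:
  14^(-1) mod 25 = 9
  x ≡ 9 × 14 ≡ 126 ≡ 1 (mod 25)
Verification: 14 × 1 = 14 = 0 × 25 + 14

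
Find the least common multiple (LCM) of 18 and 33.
198

First find GCD(18, 33) using the Euclidean algorithm:
18 = 0 × 33 + 18
33 = 1 × 18 + 15
18 = 1 × 15 + 3
15 = 5 × 3 + 0
GCD(18, 33) = 3

LCM formula: LCM(a, b) = (a × b) / GCD(a, b)
LCM(18, 33) = (18 × 33) / 3
LCM(18, 33) = 594 / 3
LCM(18, 33) = 198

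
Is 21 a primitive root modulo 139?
p - 1 = 138 has prime divisors 2, 3, 23. Check 21^(138/q) mod 139 for each: 21^(138/2) = 21^69 ≡ 138, 21^(138/3) = 21^46 ≡ 96, 21^(138/23) = 21^6 ≡ 63 (mod 139). None of these is 1, so 21 has order 138 = φ(139), so it is a primitive root mod 139.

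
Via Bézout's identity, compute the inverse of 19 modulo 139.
Extended GCD: 19(22) + 139(-3) = 1. So 19^(-1) ≡ 22 ≡ 22 (mod 139). Verify: 19 × 22 = 418 ≡ 1 (mod 139)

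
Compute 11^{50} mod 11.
0

Using successive squaring:
Binary expansion of 50: 110010
Powers of 11 mod 11 (each is the square of the previous):
  11^1 ≡ 0 (mod 11)
  11^2 ≡ 0² = 0 ≡ 0 (mod 11)
  11^4 ≡ 0² = 0 ≡ 0 (mod 11)
  11^8 ≡ 0² = 0 ≡ 0 (mod 11)
  11^16 ≡ 0² = 0 ≡ 0 (mod 11)
  11^32 ≡ 0² = 0 ≡ 0 (mod 11)
50 = 32 + 16 + 2, so 11^50 = 11^32 × 11^16 × 11^2 ≡ 0 × 0 × 0 (mod 11)
Multiplying step by step:
  0 × 0 = 0 ≡ 0 (mod 11)
  0 × 0 = 0 ≡ 0 (mod 11)
Result: 11^50 ≡ 0 (mod 11)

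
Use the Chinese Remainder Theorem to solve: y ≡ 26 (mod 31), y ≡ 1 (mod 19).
305

Using the Chinese Remainder Theorem:
M = product of moduli = 589
For equation 1: M_1 = 19, 19 ≡ 19 (mod 31), inverse of 19 mod 31 is 18 (check: 19 × 18 = 342 ≡ 1 (mod 31))
For equation 2: M_2 = 31, 31 ≡ 12 (mod 19), inverse of 31 mod 19 is 8 (check: 12 × 8 = 96 ≡ 1 (mod 19))
Combine: y ≡ Σ r_i×M_i×(M_i⁻¹ mod m_i) = 26×19×18 + 1×31×8 = 8892 + 248 = 9140
9140 mod 589 = 305
y ≡ 305 (mod 589)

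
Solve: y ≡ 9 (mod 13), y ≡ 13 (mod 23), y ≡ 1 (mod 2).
M = 13 × 23 × 2 = 598. M₁ = 46, y₁ ≡ 2 (mod 13). M₂ = 26, y₂ ≡ 8 (mod 23). M₃ = 299, y₃ ≡ 1 (mod 2). y = 9×46×2 + 13×26×8 + 1×299×1 ≡ 243 (mod 598)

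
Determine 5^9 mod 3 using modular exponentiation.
5 ≡ 2 (mod 3). 9 = 8 + 1 (binary 1001). Repeated squaring mod 3: 2^1 ≡ 2; 2^2 ≡ 2² = 4 ≡ 1; 2^4 ≡ 1² = 1 ≡ 1; 2^8 ≡ 1² = 1 ≡ 1. Multiply: 5^9 ≡ 2^8 × 2^1 ≡ 1 × 2 (mod 3): 1 × 2 = 2 ≡ 2. So 5^9 ≡ 2 (mod 3).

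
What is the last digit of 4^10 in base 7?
10 = 8 + 2 (binary 1010). Repeated squaring mod 7: 4^1 ≡ 4; 4^2 ≡ 4² = 16 ≡ 2; 4^4 ≡ 2² = 4 ≡ 4; 4^8 ≡ 4² = 16 ≡ 2. Multiply: 4^10 = 4^8 × 4^2 ≡ 2 × 2 (mod 7): 2 × 2 = 4 ≡ 4. So 4^10 ≡ 4 (mod 7).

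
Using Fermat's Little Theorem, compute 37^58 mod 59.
By Fermat's Little Theorem, 37^{58} ≡ 1 (mod 59) since 59 is prime and gcd(37, 59) = 1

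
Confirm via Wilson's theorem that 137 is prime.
(136)! mod 137 = 136. Since this equals -1 (mod 137), Wilson confirms 137 is prime.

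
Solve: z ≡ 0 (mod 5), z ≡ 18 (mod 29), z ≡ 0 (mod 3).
M = 5 × 29 × 3 = 435. M₁ = 87, y₁ ≡ 3 (mod 5). M₂ = 15, y₂ ≡ 2 (mod 29). M₃ = 145, y₃ ≡ 1 (mod 3). z = 0×87×3 + 18×15×2 + 0×145×1 ≡ 105 (mod 435)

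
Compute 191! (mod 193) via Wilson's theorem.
(192)! = (191)! × (192) ≡ -1 (mod 193). So (191)! ≡ -1 × (192)^(-1) ≡ (-1)×(-1) = 1 (mod 193)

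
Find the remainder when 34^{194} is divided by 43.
By Fermat: 34^{42} ≡ 1 (mod 43). 194 = 4×42 + 26. So 34^{194} ≡ 34^{26} ≡ 10 (mod 43)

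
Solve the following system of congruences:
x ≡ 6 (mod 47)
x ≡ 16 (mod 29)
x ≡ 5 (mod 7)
5787

Using the Chinese Remainder Theorem:
M = product of moduli = 9541
For equation 1: M_1 = 203, 203 ≡ 15 (mod 47), inverse of 203 mod 47 is 22 (check: 15 × 22 = 330 ≡ 1 (mod 47))
For equation 2: M_2 = 329, 329 ≡ 10 (mod 29), inverse of 329 mod 29 is 3 (check: 10 × 3 = 30 ≡ 1 (mod 29))
For equation 3: M_3 = 1363, 1363 ≡ 5 (mod 7), inverse of 1363 mod 7 is 3 (check: 5 × 3 = 15 ≡ 1 (mod 7))
Combine: x ≡ Σ r_i×M_i×(M_i⁻¹ mod m_i) = 6×203×22 + 16×329×3 + 5×1363×3 = 26796 + 15792 + 20445 = 63033
63033 mod 9541 = 5787
x ≡ 5787 (mod 9541)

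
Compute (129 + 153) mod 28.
2

(129 + 153) = 282
282 mod 28 = 2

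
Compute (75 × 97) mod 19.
17

(75 × 97) = 7275
7275 mod 19 = 17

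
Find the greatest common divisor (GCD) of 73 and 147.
1

Using the Euclidean algorithm:
73 = 0 × 147 + 73
147 = 2 × 73 + 1
73 = 73 × 1 + 0

GCD(73, 147) = 1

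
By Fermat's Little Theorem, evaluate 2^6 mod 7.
By Fermat's Little Theorem, 2^{6} ≡ 1 (mod 7) since 7 is prime and gcd(2, 7) = 1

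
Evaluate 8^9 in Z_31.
9 = 8 + 1 (binary 1001). Repeated squaring mod 31: 8^1 ≡ 8; 8^2 ≡ 8² = 64 ≡ 2; 8^4 ≡ 2² = 4 ≡ 4; 8^8 ≡ 4² = 16 ≡ 16. Multiply: 8^9 = 8^8 × 8^1 ≡ 16 × 8 (mod 31): 16 × 8 = 128 ≡ 4. So 8^9 ≡ 4 (mod 31).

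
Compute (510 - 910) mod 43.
30

(510 - 910) = -400
-400 mod 43 = 30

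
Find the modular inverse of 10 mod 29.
10^(-1) ≡ 3 (mod 29). Verification: 10 × 3 = 30 ≡ 1 (mod 29)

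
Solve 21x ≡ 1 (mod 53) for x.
21^(-1) ≡ 48 (mod 53). Verification: 21 × 48 = 1008 ≡ 1 (mod 53)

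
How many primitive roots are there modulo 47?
Number of primitive roots mod 47 = φ(46) = 22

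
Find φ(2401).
2058

Prime factorization: 2401 = 7^4
Using the formula φ(n) = n × Π(1 - 1/p) for each prime factor p:
φ(2401) = 2401 × (1 - 1/7)
φ(2401) = 2058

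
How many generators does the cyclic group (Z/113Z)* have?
48

The number of primitive roots modulo p is φ(p-1) = φ(112)
φ(112) = 48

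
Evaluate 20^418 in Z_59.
Using Fermat: 20^{58} ≡ 1 (mod 59). 418 ≡ 12 (mod 58). So 20^{418} ≡ 20^{12} ≡ 19 (mod 59)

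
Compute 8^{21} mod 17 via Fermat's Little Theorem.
9

By Fermat's Little Theorem, a^(p-1) ≡ 1 (mod p) for prime p and gcd(a, p) = 1
Here p = 17, so 8^16 ≡ 1 (mod 17)
We can reduce the exponent: 21 mod 16 = 5
So 8^21 ≡ 8^5 (mod 17)
Computing: 8^5 mod 17 = 9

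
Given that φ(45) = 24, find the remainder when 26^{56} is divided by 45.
By Euler: 26^{24} ≡ 1 (mod 45) since gcd(26, 45) = 1. 56 = 2×24 + 8. So 26^{56} ≡ 26^{8} ≡ 1 (mod 45)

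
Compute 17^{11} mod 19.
4

Using successive squaring:
Binary expansion of 11: 1011
Powers of 17 mod 19 (each is the square of the previous):
  17^1 ≡ 17 (mod 19)
  17^2 ≡ 17² = 289 ≡ 4 (mod 19)
  17^4 ≡ 4² = 16 ≡ 16 (mod 19)
  17^8 ≡ 16² = 256 ≡ 9 (mod 19)
11 = 8 + 2 + 1, so 17^11 = 17^8 × 17^2 × 17^1 ≡ 9 × 4 × 17 (mod 19)
Multiplying step by step:
  9 × 4 = 36 ≡ 17 (mod 19)
  17 × 17 = 289 ≡ 4 (mod 19)
Result: 17^11 ≡ 4 (mod 19)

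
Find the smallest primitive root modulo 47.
5

A primitive root g modulo p has order p-1 = 46
Prime divisors of 46: [2, 23]
g is a primitive root iff g^(46/q) ≢ 1 (mod 47) for each prime divisor q
Testing small values:
  g = 2: 2^23 ≡ 1, 2^2 ≡ 4 (mod 47) → 2^23 ≡ 1, not primitive root
  g = 3: 3^23 ≡ 1, 3^2 ≡ 9 (mod 47) → 3^23 ≡ 1, not primitive root
  g = 4: 4^23 ≡ 1, 4^2 ≡ 16 (mod 47) → 4^23 ≡ 1, not primitive root
  g = 5: 5^23 ≡ 46, 5^2 ≡ 25 (mod 47) → none is 1, primitive root!
The smallest primitive root is 5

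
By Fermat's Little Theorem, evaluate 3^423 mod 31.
By Fermat: 3^{30} ≡ 1 (mod 31). 423 ≡ 3 (mod 30). So 3^{423} ≡ 3^{3} ≡ 27 (mod 31)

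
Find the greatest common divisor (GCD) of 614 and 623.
1

Using the Euclidean algorithm:
614 = 0 × 623 + 614
623 = 1 × 614 + 9
614 = 68 × 9 + 2
9 = 4 × 2 + 1
2 = 2 × 1 + 0

GCD(614, 623) = 1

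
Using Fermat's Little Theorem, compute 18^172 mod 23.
By Fermat: 18^{22} ≡ 1 (mod 23). 172 = 7×22 + 18. So 18^{172} ≡ 18^{18} ≡ 6 (mod 23)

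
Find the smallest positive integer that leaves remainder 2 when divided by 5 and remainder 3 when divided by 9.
M = 5 × 9 = 45. M₁ = 9, y₁ ≡ 4 (mod 5). M₂ = 5, y₂ ≡ 2 (mod 9). y = 2×9×4 + 3×5×2 ≡ 12 (mod 45). The smallest positive such number is 12.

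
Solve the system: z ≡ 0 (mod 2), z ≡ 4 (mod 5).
M = 2 × 5 = 10. M₁ = 5, y₁ ≡ 1 (mod 2). M₂ = 2, y₂ ≡ 3 (mod 5). z = 0×5×1 + 4×2×3 ≡ 4 (mod 10)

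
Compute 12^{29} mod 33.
12

Using successive squaring:
Binary expansion of 29: 11101
Powers of 12 mod 33 (each is the square of the previous):
  12^1 ≡ 12 (mod 33)
  12^2 ≡ 12² = 144 ≡ 12 (mod 33)
  12^4 ≡ 12² = 144 ≡ 12 (mod 33)
  12^8 ≡ 12² = 144 ≡ 12 (mod 33)
  12^16 ≡ 12² = 144 ≡ 12 (mod 33)
29 = 16 + 8 + 4 + 1, so 12^29 = 12^16 × 12^8 × 12^4 × 12^1 ≡ 12 × 12 × 12 × 12 (mod 33)
Multiplying step by step:
  12 × 12 = 144 ≡ 12 (mod 33)
  12 × 12 = 144 ≡ 12 (mod 33)
  12 × 12 = 144 ≡ 12 (mod 33)
Result: 12^29 ≡ 12 (mod 33)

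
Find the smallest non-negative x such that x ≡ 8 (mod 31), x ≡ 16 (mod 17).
101

Using the Chinese Remainder Theorem:
M = product of moduli = 527
For equation 1: M_1 = 17, 17 ≡ 17 (mod 31), inverse of 17 mod 31 is 11 (check: 17 × 11 = 187 ≡ 1 (mod 31))
For equation 2: M_2 = 31, 31 ≡ 14 (mod 17), inverse of 31 mod 17 is 11 (check: 14 × 11 = 154 ≡ 1 (mod 17))
Combine: x ≡ Σ r_i×M_i×(M_i⁻¹ mod m_i) = 8×17×11 + 16×31×11 = 1496 + 5456 = 6952
6952 mod 527 = 101
x ≡ 101 (mod 527)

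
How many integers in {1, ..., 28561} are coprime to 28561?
26364

Prime factorization: 28561 = 13^4
Using the formula φ(n) = n × Π(1 - 1/p) for each prime factor p:
φ(28561) = 28561 × (1 - 1/13)
φ(28561) = 26364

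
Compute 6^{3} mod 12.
0

Using successive squaring:
Binary expansion of 3: 11
Powers of 6 mod 12 (each is the square of the previous):
  6^1 ≡ 6 (mod 12)
  6^2 ≡ 6² = 36 ≡ 0 (mod 12)
3 = 2 + 1, so 6^3 = 6^2 × 6^1 ≡ 0 × 6 (mod 12)
Multiplying step by step:
  0 × 6 = 0 ≡ 0 (mod 12)
Result: 6^3 ≡ 0 (mod 12)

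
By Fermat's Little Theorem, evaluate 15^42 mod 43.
By Fermat's Little Theorem, 15^{42} ≡ 1 (mod 43) since 43 is prime and gcd(15, 43) = 1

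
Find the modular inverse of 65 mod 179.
65^(-1) ≡ 168 (mod 179). Verification: 65 × 168 = 10920 ≡ 1 (mod 179)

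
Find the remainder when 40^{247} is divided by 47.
By Fermat: 40^{46} ≡ 1 (mod 47). 247 = 5×46 + 17. So 40^{247} ≡ 40^{17} ≡ 41 (mod 47)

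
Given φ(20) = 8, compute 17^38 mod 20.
By Euler: 17^{8} ≡ 1 (mod 20) since gcd(17, 20) = 1. 38 = 4×8 + 6. So 17^{38} ≡ 17^{6} ≡ 9 (mod 20)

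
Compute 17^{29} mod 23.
20

Using successive squaring:
Binary expansion of 29: 11101
Powers of 17 mod 23 (each is the square of the previous):
  17^1 ≡ 17 (mod 23)
  17^2 ≡ 17² = 289 ≡ 13 (mod 23)
  17^4 ≡ 13² = 169 ≡ 8 (mod 23)
  17^8 ≡ 8² = 64 ≡ 18 (mod 23)
  17^16 ≡ 18² = 324 ≡ 2 (mod 23)
29 = 16 + 8 + 4 + 1, so 17^29 = 17^16 × 17^8 × 17^4 × 17^1 ≡ 2 × 18 × 8 × 17 (mod 23)
Multiplying step by step:
  2 × 18 = 36 ≡ 13 (mod 23)
  13 × 8 = 104 ≡ 12 (mod 23)
  12 × 17 = 204 ≡ 20 (mod 23)
Result: 17^29 ≡ 20 (mod 23)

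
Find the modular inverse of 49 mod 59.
49^(-1) ≡ 53 (mod 59). Verification: 49 × 53 = 2597 ≡ 1 (mod 59)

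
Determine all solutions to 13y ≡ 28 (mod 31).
26

Since gcd(13, 31) = 1 divides 28, a solution exists.
Multiply both sides by the inverse of 13 mod 31:
  13^(-1) mod 31 = 12
  x ≡ 12 × 28 ≡ 336 ≡ 26 (mod 31)
Verification: 13 × 26 = 338 = 10 × 31 + 28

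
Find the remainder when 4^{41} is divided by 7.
By Fermat: 4^{6} ≡ 1 (mod 7). 41 = 6×6 + 5. So 4^{41} ≡ 4^{5} ≡ 2 (mod 7)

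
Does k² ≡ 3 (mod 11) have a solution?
By Euler's criterion: 3^{5} ≡ 1 (mod 11). Since this equals 1, 3 is a QR.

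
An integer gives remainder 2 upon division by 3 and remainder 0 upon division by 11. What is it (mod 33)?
M = 3 × 11 = 33. M₁ = 11, y₁ ≡ 2 (mod 3). M₂ = 3, y₂ ≡ 4 (mod 11). z = 2×11×2 + 0×3×4 ≡ 11 (mod 33). The smallest positive such number is 11.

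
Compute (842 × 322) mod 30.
14

(842 × 322) = 271124
271124 mod 30 = 14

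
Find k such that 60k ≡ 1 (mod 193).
60^(-1) ≡ 74 (mod 193). Verification: 60 × 74 = 4440 ≡ 1 (mod 193)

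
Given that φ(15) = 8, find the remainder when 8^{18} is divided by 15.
By Euler: 8^{8} ≡ 1 (mod 15) since gcd(8, 15) = 1. 18 = 2×8 + 2. So 8^{18} ≡ 8^{2} ≡ 4 (mod 15)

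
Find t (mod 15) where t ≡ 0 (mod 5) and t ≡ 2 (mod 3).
M = 5 × 3 = 15. M₁ = 3, y₁ ≡ 2 (mod 5). M₂ = 5, y₂ ≡ 2 (mod 3). t = 0×3×2 + 2×5×2 ≡ 5 (mod 15)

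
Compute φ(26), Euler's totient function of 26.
12

Prime factorization: 26 = 2 × 13
Using the formula φ(n) = n × Π(1 - 1/p) for each prime factor p:
φ(26) = 26 × (1 - 1/2) × (1 - 1/13)
φ(26) = 12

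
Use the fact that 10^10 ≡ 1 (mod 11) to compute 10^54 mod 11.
By Fermat: 10^{10} ≡ 1 (mod 11). 54 = 5×10 + 4. So 10^{54} ≡ 10^{4} ≡ 1 (mod 11)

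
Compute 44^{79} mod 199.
133

Using successive squaring:
Binary expansion of 79: 1001111
Powers of 44 mod 199 (each is the square of the previous):
  44^1 ≡ 44 (mod 199)
  44^2 ≡ 44² = 1936 ≡ 145 (mod 199)
  44^4 ≡ 145² = 21025 ≡ 130 (mod 199)
  44^8 ≡ 130² = 16900 ≡ 184 (mod 199)
  44^16 ≡ 184² = 33856 ≡ 26 (mod 199)
  44^32 ≡ 26² = 676 ≡ 79 (mod 199)
  44^64 ≡ 79² = 6241 ≡ 72 (mod 199)
79 = 64 + 8 + 4 + 2 + 1, so 44^79 = 44^64 × 44^8 × 44^4 × 44^2 × 44^1 ≡ 72 × 184 × 130 × 145 × 44 (mod 199)
Multiplying step by step:
  72 × 184 = 13248 ≡ 114 (mod 199)
  114 × 130 = 14820 ≡ 94 (mod 199)
  94 × 145 = 13630 ≡ 98 (mod 199)
  98 × 44 = 4312 ≡ 133 (mod 199)
Result: 44^79 ≡ 133 (mod 199)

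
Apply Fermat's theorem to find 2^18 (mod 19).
By Fermat's Little Theorem, 2^{18} ≡ 1 (mod 19) since 19 is prime and gcd(2, 19) = 1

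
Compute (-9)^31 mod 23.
Using Fermat: (-9)^{22} ≡ 1 (mod 23). 31 ≡ 9 (mod 22). So (-9)^{31} ≡ (-9)^{9} ≡ 21 (mod 23)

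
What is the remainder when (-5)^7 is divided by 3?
(-5) ≡ 1 (mod 3). 7 = 4 + 2 + 1 (binary 111). Repeated squaring mod 3: 1^1 ≡ 1; 1^2 ≡ 1² = 1 ≡ 1; 1^4 ≡ 1² = 1 ≡ 1. Multiply: (-5)^7 ≡ 1^4 × 1^2 × 1^1 ≡ 1 × 1 × 1 (mod 3): 1 × 1 = 1 ≡ 1; 1 × 1 = 1 ≡ 1. So (-5)^7 ≡ 1 (mod 3).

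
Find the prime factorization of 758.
2 × 379

Divide by primes starting from smallest:
758 ÷ 2 = 379
379 ÷ 379 = 1

758 = 2 × 379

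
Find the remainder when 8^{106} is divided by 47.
By Fermat: 8^{46} ≡ 1 (mod 47). 106 = 2×46 + 14. So 8^{106} ≡ 8^{14} ≡ 3 (mod 47)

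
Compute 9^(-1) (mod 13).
9^(-1) ≡ 3 (mod 13). Verification: 9 × 3 = 27 ≡ 1 (mod 13)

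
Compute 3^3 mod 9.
3 = 2 + 1 (binary 11). Repeated squaring mod 9: 3^1 ≡ 3; 3^2 ≡ 3² = 9 ≡ 0. Multiply: 3^3 = 3^2 × 3^1 ≡ 0 × 3 (mod 9): 0 × 3 = 0 ≡ 0. So 3^3 ≡ 0 (mod 9).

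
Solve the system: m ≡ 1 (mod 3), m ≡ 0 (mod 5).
M = 3 × 5 = 15. M₁ = 5, y₁ ≡ 2 (mod 3). M₂ = 3, y₂ ≡ 2 (mod 5). m = 1×5×2 + 0×3×2 ≡ 10 (mod 15)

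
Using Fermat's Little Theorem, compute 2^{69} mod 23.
8

By Fermat's Little Theorem, a^(p-1) ≡ 1 (mod p) for prime p and gcd(a, p) = 1
Here p = 23, so 2^22 ≡ 1 (mod 23)
We can reduce the exponent: 69 mod 22 = 3
So 2^69 ≡ 2^3 (mod 23)
Computing: 2^3 mod 23 = 8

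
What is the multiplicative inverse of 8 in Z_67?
42

Using Extended Euclidean Algorithm:
gcd(8, 67) = 1
Bezout coefficients: 8 × -25 + 67 × 3 = 1
So 8 × -25 ≡ 1 (mod 67)
The inverse is -25 mod 67 = 42
Verification: 8 × 42 = 336 = 5 × 67 + 1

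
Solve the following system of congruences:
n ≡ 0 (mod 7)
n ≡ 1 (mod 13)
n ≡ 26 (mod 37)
2653

Using the Chinese Remainder Theorem:
M = product of moduli = 3367
For equation 1: M_1 = 481, 481 ≡ 5 (mod 7), inverse of 481 mod 7 is 3 (check: 5 × 3 = 15 ≡ 1 (mod 7))
For equation 2: M_2 = 259, 259 ≡ 12 (mod 13), inverse of 259 mod 13 is 12 (check: 12 × 12 = 144 ≡ 1 (mod 13))
For equation 3: M_3 = 91, 91 ≡ 17 (mod 37), inverse of 91 mod 37 is 24 (check: 17 × 24 = 408 ≡ 1 (mod 37))
Combine: n ≡ Σ r_i×M_i×(M_i⁻¹ mod m_i) = 0×481×3 + 1×259×12 + 26×91×24 = 0 + 3108 + 56784 = 59892
59892 mod 3367 = 2653
n ≡ 2653 (mod 3367)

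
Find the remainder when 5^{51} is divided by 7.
By Fermat: 5^{6} ≡ 1 (mod 7). 51 = 8×6 + 3. So 5^{51} ≡ 5^{3} ≡ 6 (mod 7)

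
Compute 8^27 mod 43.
Using repeated squaring. 27 = 16 + 8 + 2 + 1 (binary 11011). Repeated squaring mod 43: 8^1 ≡ 8; 8^2 ≡ 8² = 64 ≡ 21; 8^4 ≡ 21² = 441 ≡ 11; 8^8 ≡ 11² = 121 ≡ 35; 8^16 ≡ 35² = 1225 ≡ 21. Multiply: 8^27 = 8^16 × 8^8 × 8^2 × 8^1 ≡ 21 × 35 × 21 × 8 (mod 43): 21 × 35 = 735 ≡ 4; 4 × 21 = 84 ≡ 41; 41 × 8 = 328 ≡ 27. So 8^27 ≡ 27 (mod 43).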